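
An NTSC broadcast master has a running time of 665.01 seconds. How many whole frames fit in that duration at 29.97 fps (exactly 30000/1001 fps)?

Frames = 665.01 × 30000/1001 = 19950300/1001 ≈ 19930.3696.
Complete frames: 19930.

19930 frames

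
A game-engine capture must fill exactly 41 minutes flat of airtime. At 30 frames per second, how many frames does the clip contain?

41 min = 2460 s.
Frames = 2460 × 30 = 73800.

73800 frames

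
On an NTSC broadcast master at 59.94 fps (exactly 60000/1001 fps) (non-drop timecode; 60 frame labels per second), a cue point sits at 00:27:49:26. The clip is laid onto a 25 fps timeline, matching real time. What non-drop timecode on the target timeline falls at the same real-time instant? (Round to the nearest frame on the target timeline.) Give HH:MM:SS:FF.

00:27:51:03

Source frame index: (0×3600 + 27×60 + 49) × 60 + 26 = 100166.
Real time: 100166 / (60000/1001) = 50133083/30000 s.
Target frame: (50133083/30000) × (25) = 50133083/1200 ≈ 41777.569 → 41778.
At 25 labels/s: frame 41778 → 00:27:51:03.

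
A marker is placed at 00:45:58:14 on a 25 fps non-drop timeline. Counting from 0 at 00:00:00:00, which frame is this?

68964

Total seconds to the label: (0 × 3600 + 45 × 60 + 58) = 2758.
Frame index = 2758 × 25 + 14 = 68964.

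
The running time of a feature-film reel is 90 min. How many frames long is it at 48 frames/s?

90 min = 5400 s.
Frames = 5400 × 48 = 259200.

259200 frames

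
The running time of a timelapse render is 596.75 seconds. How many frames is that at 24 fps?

14322 frames

Frames = 596.75 × 24 = 14322.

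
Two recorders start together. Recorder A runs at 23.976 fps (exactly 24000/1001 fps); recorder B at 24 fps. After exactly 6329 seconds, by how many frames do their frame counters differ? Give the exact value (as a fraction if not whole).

151896/1001 frames

A emits 24000/1001 × 6329 = 151896000/1001 frames; B emits 24 × 6329 = 151896.
Difference = 151896/1001 frames (≈ 151.7443); B is ahead of A.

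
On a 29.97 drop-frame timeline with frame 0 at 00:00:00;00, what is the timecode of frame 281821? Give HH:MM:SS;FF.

02:36:43;13

Each 10-minute DF block holds 10 × 60 × 30 − 9 × 2 = 17982 frames. 281821 ÷ 17982 → 15 full blocks, remainder 12091.
Within the partial block the first minute is 1800 frames and each further minute 1798, so 6 further minute boundaries passed. Total skipped labels = 18 × 15 + 2 × 6 = 282.
Non-drop label index = 281821 + 282 = 282103; at 30 labels/s that is 02:36:43:13, i.e. DF 02:36:43;13.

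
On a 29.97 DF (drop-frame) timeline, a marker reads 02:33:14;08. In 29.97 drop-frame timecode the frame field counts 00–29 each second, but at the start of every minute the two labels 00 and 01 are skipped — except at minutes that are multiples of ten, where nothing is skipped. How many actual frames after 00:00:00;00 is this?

As if non-drop at 30 labels/s: (2 × 3600 + 33 × 60 + 14) × 30 + 8 = 275828.
Minute boundaries passed: 153; those not divisible by 10: 153 − 15 = 138; dropped labels = 2 × 138 = 276.
Actual frame index = 275828 − 276 = 275552.

275552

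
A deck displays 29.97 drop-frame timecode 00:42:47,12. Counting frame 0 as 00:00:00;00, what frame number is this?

76946

Complete 10-minute blocks: 4, each 17982 frames → 71928.
Remaining 2 whole minutes in the current block: 1800 + 1 × 1798 = 3598 frames.
Within the current minute: 47 × 30 + 12 − 2 = 1420 (labels ;00/;01 skipped at this minute). Total = 71928 + 3598 + 1420 = 76946.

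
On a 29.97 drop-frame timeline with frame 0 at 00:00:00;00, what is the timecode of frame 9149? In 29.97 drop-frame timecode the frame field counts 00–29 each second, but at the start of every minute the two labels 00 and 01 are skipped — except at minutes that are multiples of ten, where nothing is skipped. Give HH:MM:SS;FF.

Each 10-minute DF block holds 10 × 60 × 30 − 9 × 2 = 17982 frames. 9149 ÷ 17982 → 0 full blocks, remainder 9149.
Within the partial block the first minute is 1800 frames and each further minute 1798, so 5 further minute boundaries passed. Total skipped labels = 18 × 0 + 2 × 5 = 10.
Non-drop label index = 9149 + 10 = 9159; at 30 labels/s that is 00:05:05:09, i.e. DF 00:05:05;09.

00:05:05;09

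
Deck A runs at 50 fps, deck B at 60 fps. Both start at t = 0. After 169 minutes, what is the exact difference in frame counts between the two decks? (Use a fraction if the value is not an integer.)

101400 frames

169 min = 10140 s.
A emits 50 × 10140 = 507000 frames; B emits 60 × 10140 = 608400.
Difference = 101400 frames; B is ahead of A.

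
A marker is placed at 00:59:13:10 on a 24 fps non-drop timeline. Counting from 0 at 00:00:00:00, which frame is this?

Total seconds to the label: (0 × 3600 + 59 × 60 + 13) = 3553.
Frame index = 3553 × 24 + 10 = 85282.

frame 85282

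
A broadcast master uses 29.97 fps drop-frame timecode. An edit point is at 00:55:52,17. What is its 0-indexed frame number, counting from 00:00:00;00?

Complete 10-minute blocks: 5, each 17982 frames → 89910.
Remaining 5 whole minutes in the current block: 1800 + 4 × 1798 = 8992 frames.
Within the current minute: 52 × 30 + 17 − 2 = 1575 (labels ;00/;01 skipped at this minute). Total = 89910 + 8992 + 1575 = 100477.

100477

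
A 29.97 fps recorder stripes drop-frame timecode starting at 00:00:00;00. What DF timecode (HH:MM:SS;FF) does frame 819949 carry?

07:35:58;29

Each 10-minute DF block holds 10 × 60 × 30 − 9 × 2 = 17982 frames. 819949 ÷ 17982 → 45 full blocks, remainder 10759.
Within the partial block the first minute is 1800 frames and each further minute 1798, so 5 further minute boundaries passed. Total skipped labels = 18 × 45 + 2 × 5 = 820.
Non-drop label index = 819949 + 820 = 820769; at 30 labels/s that is 07:35:58:29, i.e. DF 07:35:58;29.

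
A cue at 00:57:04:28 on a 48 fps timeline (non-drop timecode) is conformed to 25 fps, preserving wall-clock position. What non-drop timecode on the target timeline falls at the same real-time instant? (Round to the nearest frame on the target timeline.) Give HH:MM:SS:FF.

00:57:04:15

Source frame index: (0×3600 + 57×60 + 4) × 48 + 28 = 164380.
Real time: 164380 / (48) = 41095/12 s.
Target frame: (41095/12) × (25) = 1027375/12 ≈ 85614.583 → 85615.
At 25 labels/s: frame 85615 → 00:57:04:15.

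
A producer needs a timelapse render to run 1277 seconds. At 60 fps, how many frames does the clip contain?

76620 frames

Frames = 1277 × 60 = 76620.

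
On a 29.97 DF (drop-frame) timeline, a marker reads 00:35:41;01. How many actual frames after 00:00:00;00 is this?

64167

Complete 10-minute blocks: 3, each 17982 frames → 53946.
Remaining 5 whole minutes in the current block: 1800 + 4 × 1798 = 8992 frames.
Within the current minute: 41 × 30 + 1 − 2 = 1229 (labels ;00/;01 skipped at this minute). Total = 53946 + 8992 + 1229 = 64167.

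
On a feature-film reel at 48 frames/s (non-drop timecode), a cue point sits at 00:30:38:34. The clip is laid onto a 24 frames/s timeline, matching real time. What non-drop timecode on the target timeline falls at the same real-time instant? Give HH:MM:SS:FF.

Source frame index: (0×3600 + 30×60 + 38) × 48 + 34 = 88258.
Real time: 88258 / (48) = 44129/24 s.
Target frame: (44129/24) × (24) = 44129.
At 24 labels/s: frame 44129 → 00:30:38:17.

00:30:38:17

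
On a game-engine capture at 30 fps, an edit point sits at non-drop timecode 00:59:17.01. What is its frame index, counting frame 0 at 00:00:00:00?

frame 106711

Total seconds to the label: (0 × 3600 + 59 × 60 + 17) = 3557.
Frame index = 3557 × 30 + 1 = 106711.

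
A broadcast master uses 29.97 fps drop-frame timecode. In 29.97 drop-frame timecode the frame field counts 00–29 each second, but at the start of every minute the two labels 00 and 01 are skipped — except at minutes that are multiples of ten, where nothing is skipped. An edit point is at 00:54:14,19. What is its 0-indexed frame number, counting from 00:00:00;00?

97541

Complete 10-minute blocks: 5, each 17982 frames → 89910.
Remaining 4 whole minutes in the current block: 1800 + 3 × 1798 = 7194 frames.
Within the current minute: 14 × 30 + 19 − 2 = 437 (labels ;00/;01 skipped at this minute). Total = 89910 + 7194 + 437 = 97541.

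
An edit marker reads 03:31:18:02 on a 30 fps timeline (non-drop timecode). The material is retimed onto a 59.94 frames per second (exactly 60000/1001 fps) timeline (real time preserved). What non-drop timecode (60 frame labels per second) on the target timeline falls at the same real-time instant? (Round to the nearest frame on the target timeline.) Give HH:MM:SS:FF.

Source frame index: (3×3600 + 31×60 + 18) × 30 + 2 = 380342.
Real time: 380342 / (30) = 190171/15 s.
Target frame: (190171/15) × (60000/1001) = 760684000/1001 ≈ 759924.076 → 759924.
At 60 labels/s: frame 759924 → 03:31:05:24.

03:31:05:24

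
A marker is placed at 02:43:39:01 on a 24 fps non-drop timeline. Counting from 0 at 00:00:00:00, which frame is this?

Total seconds to the label: (2 × 3600 + 43 × 60 + 39) = 9819.
Frame index = 9819 × 24 + 1 = 235657.

235657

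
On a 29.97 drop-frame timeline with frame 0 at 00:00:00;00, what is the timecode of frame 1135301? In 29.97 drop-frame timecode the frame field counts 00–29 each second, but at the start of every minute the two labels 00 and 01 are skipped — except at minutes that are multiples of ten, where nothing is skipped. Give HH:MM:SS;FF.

Each 10-minute DF block holds 10 × 60 × 30 − 9 × 2 = 17982 frames. 1135301 ÷ 17982 → 63 full blocks, remainder 2435.
Within the partial block the first minute is 1800 frames and each further minute 1798, so 1 further minute boundary passed. Total skipped labels = 18 × 63 + 2 × 1 = 1136.
Non-drop label index = 1135301 + 1136 = 1136437; at 30 labels/s that is 10:31:21:07, i.e. DF 10:31:21;07.

10:31:21;07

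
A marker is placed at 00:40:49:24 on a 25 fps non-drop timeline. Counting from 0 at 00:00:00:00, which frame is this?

frame 61249

Total seconds to the label: (0 × 3600 + 40 × 60 + 49) = 2449.
Frame index = 2449 × 25 + 24 = 61249.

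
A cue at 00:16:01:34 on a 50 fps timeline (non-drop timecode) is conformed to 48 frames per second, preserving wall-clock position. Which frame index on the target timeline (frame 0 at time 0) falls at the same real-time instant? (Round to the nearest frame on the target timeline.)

Source frame index: (0×3600 + 16×60 + 1) × 50 + 34 = 48084.
Real time: 48084 / (50) = 24042/25 s.
Target frame: (24042/25) × (48) = 1154016/25 ≈ 46160.640 → 46161.

frame 46161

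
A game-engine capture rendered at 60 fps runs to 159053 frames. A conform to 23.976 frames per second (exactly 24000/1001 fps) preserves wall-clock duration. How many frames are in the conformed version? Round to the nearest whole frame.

Frames at target rate = 159053 × (24000/1001) / (60) = 63621200/1001 ≈ 63557.642.
Nearest whole frame: 63558.

63558 frames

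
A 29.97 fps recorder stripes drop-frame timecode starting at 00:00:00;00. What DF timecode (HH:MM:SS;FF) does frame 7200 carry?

Ten DF minutes hold 17982 frames, so frame 7200 lies in block 0 (frames 0–17981) with 7200 frames into that block.
The block's first minute is 1800 frames and the rest 1798 each; 7200 frames reaches minute 4, so 0 × 18 + 4 × 2 = 8 labels have been skipped so far.
Adding those back, label number 7200 + 8 = 7208 at 30 labels/s is 240 s + 8 f = 0 h 4 min 0 s frame 8, i.e. 00:04:00;08.

00:04:00;08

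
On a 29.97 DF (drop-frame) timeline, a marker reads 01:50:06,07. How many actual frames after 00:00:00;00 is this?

Complete 10-minute blocks: 11, each 17982 frames → 197802.
Remaining 0 whole minutes in the current block: 0 frames.
Within the current minute: 6 × 30 + 7 = 187. Total = 197802 + 0 + 187 = 197989.

197989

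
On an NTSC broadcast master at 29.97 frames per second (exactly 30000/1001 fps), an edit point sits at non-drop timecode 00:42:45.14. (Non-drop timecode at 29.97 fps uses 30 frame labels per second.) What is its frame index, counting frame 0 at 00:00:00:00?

Total seconds to the label: (0 × 3600 + 42 × 60 + 45) = 2565.
Frame index = 2565 × 30 + 14 = 76964.

frame 76964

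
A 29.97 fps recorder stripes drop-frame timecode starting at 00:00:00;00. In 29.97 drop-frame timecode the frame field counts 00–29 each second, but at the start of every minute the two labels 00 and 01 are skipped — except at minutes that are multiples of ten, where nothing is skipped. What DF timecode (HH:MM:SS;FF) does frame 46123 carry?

Ten DF minutes hold 17982 frames, so frame 46123 lies in block 2 (frames 35964–53945) with 10159 frames into that block.
The block's first minute is 1800 frames and the rest 1798 each; 10159 frames reaches minute 5, so 2 × 18 + 5 × 2 = 46 labels have been skipped so far.
Adding those back, label number 46123 + 46 = 46169 at 30 labels/s is 1538 s + 29 f = 0 h 25 min 38 s frame 29, i.e. 00:25:38;29.

00:25:38;29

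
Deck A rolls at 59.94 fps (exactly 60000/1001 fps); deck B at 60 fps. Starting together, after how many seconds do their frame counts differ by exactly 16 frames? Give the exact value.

4004/15 seconds

The gap grows by |60 − 60000/1001| = 60/1001 frames per second.
Time for a 16-frame gap: 16 ÷ (60/1001) = 4004/15 s.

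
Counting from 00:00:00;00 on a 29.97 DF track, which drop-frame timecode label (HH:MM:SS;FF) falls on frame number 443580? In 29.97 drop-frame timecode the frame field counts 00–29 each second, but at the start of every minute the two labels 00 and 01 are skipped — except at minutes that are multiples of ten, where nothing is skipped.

04:06:40;24

Each 10-minute DF block holds 10 × 60 × 30 − 9 × 2 = 17982 frames. 443580 ÷ 17982 → 24 full blocks, remainder 12012.
Within the partial block the first minute is 1800 frames and each further minute 1798, so 6 further minute boundaries passed. Total skipped labels = 18 × 24 + 2 × 6 = 444.
Non-drop label index = 443580 + 444 = 444024; at 30 labels/s that is 04:06:40:24, i.e. DF 04:06:40;24.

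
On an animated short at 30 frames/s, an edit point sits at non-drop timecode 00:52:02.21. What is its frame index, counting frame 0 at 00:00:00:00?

Total seconds to the label: (0 × 3600 + 52 × 60 + 2) = 3122.
Frame index = 3122 × 30 + 21 = 93681.

93681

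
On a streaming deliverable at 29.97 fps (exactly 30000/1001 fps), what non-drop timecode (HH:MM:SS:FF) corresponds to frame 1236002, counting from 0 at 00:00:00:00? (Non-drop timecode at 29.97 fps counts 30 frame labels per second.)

11:26:40:02

1236002 ÷ 30 = 41200 full seconds, remainder 2 frames.
41200 s = 11 h 26 min 40 s.
Timecode: 11:26:40:02.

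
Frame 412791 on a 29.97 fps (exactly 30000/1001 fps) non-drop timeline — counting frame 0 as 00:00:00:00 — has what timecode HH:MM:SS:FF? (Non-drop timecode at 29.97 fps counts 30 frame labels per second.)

03:49:19:21

412791 ÷ 30 = 13759 full seconds, remainder 21 frames.
13759 s = 3 h 49 min 19 s.
Timecode: 03:49:19:21.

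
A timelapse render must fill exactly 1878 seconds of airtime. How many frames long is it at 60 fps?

Frames = 1878 × 60 = 112680.

112680 frames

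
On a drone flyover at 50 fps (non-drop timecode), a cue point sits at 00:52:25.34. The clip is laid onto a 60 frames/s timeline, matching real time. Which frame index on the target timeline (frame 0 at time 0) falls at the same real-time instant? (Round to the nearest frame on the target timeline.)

frame 188741

Source frame index: (0×3600 + 52×60 + 25) × 50 + 34 = 157284.
Real time: 157284 / (50) = 78642/25 s.
Target frame: (78642/25) × (60) = 943704/5 ≈ 188740.800 → 188741.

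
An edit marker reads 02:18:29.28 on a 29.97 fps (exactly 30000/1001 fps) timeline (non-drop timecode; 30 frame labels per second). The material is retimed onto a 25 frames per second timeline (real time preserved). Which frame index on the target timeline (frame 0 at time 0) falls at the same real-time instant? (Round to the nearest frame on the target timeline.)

Source frame index: (2×3600 + 18×60 + 29) × 30 + 28 = 249298.
Real time: 249298 / (30000/1001) = 124773649/15000 s.
Target frame: (124773649/15000) × (25) = 124773649/600 ≈ 207956.082 → 207956.

frame 207956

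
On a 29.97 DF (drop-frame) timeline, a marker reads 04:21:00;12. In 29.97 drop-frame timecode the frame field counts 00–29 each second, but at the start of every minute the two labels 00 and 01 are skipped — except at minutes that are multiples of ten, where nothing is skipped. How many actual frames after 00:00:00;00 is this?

As if non-drop at 30 labels/s: (4 × 3600 + 21 × 60 + 0) × 30 + 12 = 469812.
Minute boundaries passed: 261; those not divisible by 10: 261 − 26 = 235; dropped labels = 2 × 235 = 470.
Actual frame index = 469812 − 470 = 469342.

469342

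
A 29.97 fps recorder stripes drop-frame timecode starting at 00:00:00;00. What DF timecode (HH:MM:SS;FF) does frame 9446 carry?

Each 10-minute DF block holds 10 × 60 × 30 − 9 × 2 = 17982 frames. 9446 ÷ 17982 → 0 full blocks, remainder 9446.
Within the partial block the first minute is 1800 frames and each further minute 1798, so 5 further minute boundaries passed. Total skipped labels = 18 × 0 + 2 × 5 = 10.
Non-drop label index = 9446 + 10 = 9456; at 30 labels/s that is 00:05:15:06, i.e. DF 00:05:15;06.

00:05:15;06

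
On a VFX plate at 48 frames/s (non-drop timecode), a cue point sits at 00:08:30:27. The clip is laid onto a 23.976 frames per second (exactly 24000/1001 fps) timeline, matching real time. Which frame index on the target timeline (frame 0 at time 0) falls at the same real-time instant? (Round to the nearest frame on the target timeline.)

frame 12241

Source frame index: (0×3600 + 8×60 + 30) × 48 + 27 = 24507.
Real time: 24507 / (48) = 8169/16 s.
Target frame: (8169/16) × (24000/1001) = 1750500/143 ≈ 12241.259 → 12241.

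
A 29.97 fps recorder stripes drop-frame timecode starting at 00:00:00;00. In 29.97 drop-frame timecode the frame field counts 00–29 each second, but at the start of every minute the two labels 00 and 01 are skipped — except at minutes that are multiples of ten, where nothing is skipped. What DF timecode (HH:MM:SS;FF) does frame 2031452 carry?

18:49:42;26

Ten DF minutes hold 17982 frames, so frame 2031452 lies in block 112 (frames 2013984–2031965) with 17468 frames into that block.
The block's first minute is 1800 frames and the rest 1798 each; 17468 frames reaches minute 9, so 112 × 18 + 9 × 2 = 2034 labels have been skipped so far.
Adding those back, label number 2031452 + 2034 = 2033486 at 30 labels/s is 67782 s + 26 f = 18 h 49 min 42 s frame 26, i.e. 18:49:42;26.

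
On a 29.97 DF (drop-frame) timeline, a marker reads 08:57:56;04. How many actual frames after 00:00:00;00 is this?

967316

As if non-drop at 30 labels/s: (8 × 3600 + 57 × 60 + 56) × 30 + 4 = 968284.
Minute boundaries passed: 537; those not divisible by 10: 537 − 53 = 484; dropped labels = 2 × 484 = 968.
Actual frame index = 968284 − 968 = 967316.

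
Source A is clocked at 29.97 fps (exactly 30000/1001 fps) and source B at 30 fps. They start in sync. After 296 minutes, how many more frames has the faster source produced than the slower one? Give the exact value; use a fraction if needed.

532800/1001 frames

296 min = 17760 s.
A emits 30000/1001 × 17760 = 532800000/1001 frames; B emits 30 × 17760 = 532800.
Difference = 532800/1001 frames (≈ 532.2677); B is ahead of A.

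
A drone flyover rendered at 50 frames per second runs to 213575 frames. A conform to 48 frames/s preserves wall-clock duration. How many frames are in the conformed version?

Target frames = source frames × (target rate / source rate) = 213575 × (48)/(50) = 213575 × 24/25 = 205032.

205032 frames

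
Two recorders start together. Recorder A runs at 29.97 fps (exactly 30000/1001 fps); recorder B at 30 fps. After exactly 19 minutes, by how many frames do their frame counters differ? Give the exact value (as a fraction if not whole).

34200/1001 frames

19 min = 1140 s.
A emits 30000/1001 × 1140 = 34200000/1001 frames; B emits 30 × 1140 = 34200.
Difference = 34200/1001 frames (≈ 34.1658); B is ahead of A.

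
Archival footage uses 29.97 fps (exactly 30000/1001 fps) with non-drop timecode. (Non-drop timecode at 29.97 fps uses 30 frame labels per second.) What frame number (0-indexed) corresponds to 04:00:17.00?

Total seconds to the label: (4 × 3600 + 0 × 60 + 17) = 14417.
Frame index = 14417 × 30 + 0 = 432510.

432510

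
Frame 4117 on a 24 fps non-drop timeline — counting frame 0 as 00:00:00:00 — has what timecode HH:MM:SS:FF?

00:02:51:13

4117 ÷ 24 = 171 full seconds, remainder 13 frames.
171 s = 0 h 2 min 51 s.
Timecode: 00:02:51:13.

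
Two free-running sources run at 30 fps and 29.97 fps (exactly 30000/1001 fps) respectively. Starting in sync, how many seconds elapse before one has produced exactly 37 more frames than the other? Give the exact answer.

37037/30 seconds

The gap grows by |30000/1001 − 30| = 30/1001 frames per second.
Time for a 37-frame gap: 37 ÷ (30/1001) = 37037/30 s.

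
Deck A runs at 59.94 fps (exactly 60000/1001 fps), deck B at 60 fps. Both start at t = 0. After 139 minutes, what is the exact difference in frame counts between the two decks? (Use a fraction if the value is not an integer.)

500400/1001 frames

139 min = 8340 s.
A emits 60000/1001 × 8340 = 500400000/1001 frames; B emits 60 × 8340 = 500400.
Difference = 500400/1001 frames (≈ 499.9001); B is ahead of A.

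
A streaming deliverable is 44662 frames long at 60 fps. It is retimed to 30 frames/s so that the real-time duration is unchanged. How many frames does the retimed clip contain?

22331 frames

Target frames = source frames × (target rate / source rate) = 44662 × (30)/(60) = 44662 × 1/2 = 22331.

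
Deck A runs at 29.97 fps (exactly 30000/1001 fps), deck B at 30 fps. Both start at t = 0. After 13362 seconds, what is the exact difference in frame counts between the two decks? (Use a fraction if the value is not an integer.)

A emits 30000/1001 × 13362 = 400860000/1001 frames; B emits 30 × 13362 = 400860.
Difference = 400860/1001 frames (≈ 400.4595); B is ahead of A.

400860/1001 frames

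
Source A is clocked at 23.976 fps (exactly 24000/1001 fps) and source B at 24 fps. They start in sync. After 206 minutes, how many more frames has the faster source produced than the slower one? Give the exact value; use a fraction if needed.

206 min = 12360 s.
A emits 24000/1001 × 12360 = 296640000/1001 frames; B emits 24 × 12360 = 296640.
Difference = 296640/1001 frames (≈ 296.3437); B is ahead of A.

296640/1001 frames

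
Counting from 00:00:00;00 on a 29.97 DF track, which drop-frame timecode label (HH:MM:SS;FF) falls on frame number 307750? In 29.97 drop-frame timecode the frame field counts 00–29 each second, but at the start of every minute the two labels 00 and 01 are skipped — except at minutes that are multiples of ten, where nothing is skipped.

Each 10-minute DF block holds 10 × 60 × 30 − 9 × 2 = 17982 frames. 307750 ÷ 17982 → 17 full blocks, remainder 2056.
Within the partial block the first minute is 1800 frames and each further minute 1798, so 1 further minute boundary passed. Total skipped labels = 18 × 17 + 2 × 1 = 308.
Non-drop label index = 307750 + 308 = 308058; at 30 labels/s that is 02:51:08:18, i.e. DF 02:51:08;18.

02:51:08;18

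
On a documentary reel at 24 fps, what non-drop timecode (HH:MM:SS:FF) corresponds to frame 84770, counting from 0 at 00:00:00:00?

00:58:52:02

84770 ÷ 24 = 3532 full seconds, remainder 2 frames.
3532 s = 0 h 58 min 52 s.
Timecode: 00:58:52:02.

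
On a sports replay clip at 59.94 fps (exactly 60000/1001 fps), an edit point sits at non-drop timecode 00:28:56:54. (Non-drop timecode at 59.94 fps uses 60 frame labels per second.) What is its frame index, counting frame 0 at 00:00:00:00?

Total seconds to the label: (0 × 3600 + 28 × 60 + 56) = 1736.
Frame index = 1736 × 60 + 54 = 104214.

frame 104214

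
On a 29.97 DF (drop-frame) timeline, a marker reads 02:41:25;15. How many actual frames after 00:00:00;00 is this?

290275

Complete 10-minute blocks: 16, each 17982 frames → 287712.
Remaining 1 whole minute in the current block: 1800 + 0 × 1798 = 1800 frames.
Within the current minute: 25 × 30 + 15 − 2 = 763 (labels ;00/;01 skipped at this minute). Total = 287712 + 1800 + 763 = 290275.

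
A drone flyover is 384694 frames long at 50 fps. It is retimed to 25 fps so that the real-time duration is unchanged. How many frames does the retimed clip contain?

Target frames = source frames × (target rate / source rate) = 384694 × (25)/(50) = 384694 × 1/2 = 192347.

192347 frames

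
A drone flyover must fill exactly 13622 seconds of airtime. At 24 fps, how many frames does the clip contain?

326928 frames

Frames = 13622 × 24 = 326928.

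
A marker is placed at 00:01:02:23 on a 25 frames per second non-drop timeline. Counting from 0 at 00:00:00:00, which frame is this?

Total seconds to the label: (0 × 3600 + 1 × 60 + 2) = 62.
Frame index = 62 × 25 + 23 = 1573.

1573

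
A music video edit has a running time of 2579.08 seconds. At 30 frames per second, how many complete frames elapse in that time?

77372 frames

Frames = 2579.08 × 30 = 386862/5 ≈ 77372.4000.
Complete frames: 77372.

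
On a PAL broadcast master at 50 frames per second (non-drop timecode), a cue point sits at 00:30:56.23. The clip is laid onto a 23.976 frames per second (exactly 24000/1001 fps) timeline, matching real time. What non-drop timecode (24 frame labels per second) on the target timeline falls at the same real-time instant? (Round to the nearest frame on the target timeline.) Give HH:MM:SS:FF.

00:30:54:15

Source frame index: (0×3600 + 30×60 + 56) × 50 + 23 = 92823.
Real time: 92823 / (50) = 92823/50 s.
Target frame: (92823/50) × (24000/1001) = 44555040/1001 ≈ 44510.529 → 44511.
At 24 labels/s: frame 44511 → 00:30:54:15.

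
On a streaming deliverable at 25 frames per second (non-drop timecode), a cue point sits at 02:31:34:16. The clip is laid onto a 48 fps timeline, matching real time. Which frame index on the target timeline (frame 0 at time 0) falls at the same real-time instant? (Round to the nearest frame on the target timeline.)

Source frame index: (2×3600 + 31×60 + 34) × 25 + 16 = 227366.
Real time: 227366 / (25) = 227366/25 s.
Target frame: (227366/25) × (48) = 10913568/25 ≈ 436542.720 → 436543.

frame 436543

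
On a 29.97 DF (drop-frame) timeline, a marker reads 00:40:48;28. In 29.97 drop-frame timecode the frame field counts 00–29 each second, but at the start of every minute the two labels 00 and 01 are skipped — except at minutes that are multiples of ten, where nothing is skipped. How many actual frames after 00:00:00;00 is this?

As if non-drop at 30 labels/s: (0 × 3600 + 40 × 60 + 48) × 30 + 28 = 73468.
Minute boundaries passed: 40; those not divisible by 10: 40 − 4 = 36; dropped labels = 2 × 36 = 72.
Actual frame index = 73468 − 72 = 73396.

73396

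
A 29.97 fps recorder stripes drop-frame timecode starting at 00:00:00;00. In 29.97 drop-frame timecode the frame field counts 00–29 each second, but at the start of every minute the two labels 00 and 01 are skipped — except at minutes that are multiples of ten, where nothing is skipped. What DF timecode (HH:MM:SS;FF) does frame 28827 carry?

Each 10-minute DF block holds 10 × 60 × 30 − 9 × 2 = 17982 frames. 28827 ÷ 17982 → 1 full block, remainder 10845.
Within the partial block the first minute is 1800 frames and each further minute 1798, so 6 further minute boundaries passed. Total skipped labels = 18 × 1 + 2 × 6 = 30.
Non-drop label index = 28827 + 30 = 28857; at 30 labels/s that is 00:16:01:27, i.e. DF 00:16:01;27.

00:16:01;27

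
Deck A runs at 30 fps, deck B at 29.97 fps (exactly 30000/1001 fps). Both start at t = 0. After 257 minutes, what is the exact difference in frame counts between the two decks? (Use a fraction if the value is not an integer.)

257 min = 15420 s.
A emits 30 × 15420 = 462600 frames; B emits 30000/1001 × 15420 = 462600000/1001.
Difference = 462600/1001 frames (≈ 462.1379); B is behind A.

462600/1001 frames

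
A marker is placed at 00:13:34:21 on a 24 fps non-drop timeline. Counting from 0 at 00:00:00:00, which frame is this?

Total seconds to the label: (0 × 3600 + 13 × 60 + 34) = 814.
Frame index = 814 × 24 + 21 = 19557.

frame 19557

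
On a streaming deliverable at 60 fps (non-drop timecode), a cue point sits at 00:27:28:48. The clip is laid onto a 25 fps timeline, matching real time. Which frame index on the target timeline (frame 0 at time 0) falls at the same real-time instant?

Source frame index: (0×3600 + 27×60 + 28) × 60 + 48 = 98928.
Real time: 98928 / (60) = 8244/5 s.
Target frame: (8244/5) × (25) = 41220.

frame 41220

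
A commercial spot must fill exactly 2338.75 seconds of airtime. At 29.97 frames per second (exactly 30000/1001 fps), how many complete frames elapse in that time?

Frames = 2338.75 × 30000/1001 = 70162500/1001 ≈ 70092.4076.
Complete frames: 70092.

70092 frames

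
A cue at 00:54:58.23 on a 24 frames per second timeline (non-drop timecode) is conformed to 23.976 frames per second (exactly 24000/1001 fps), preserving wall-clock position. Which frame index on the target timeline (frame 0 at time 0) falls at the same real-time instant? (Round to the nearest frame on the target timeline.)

Source frame index: (0×3600 + 54×60 + 58) × 24 + 23 = 79175.
Real time: 79175 / (24) = 79175/24 s.
Target frame: (79175/24) × (24000/1001) = 79175000/1001 ≈ 79095.904 → 79096.

frame 79096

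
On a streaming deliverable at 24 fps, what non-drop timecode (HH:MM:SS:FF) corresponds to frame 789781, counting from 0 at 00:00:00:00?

789781 ÷ 24 = 32907 full seconds, remainder 13 frames.
32907 s = 9 h 8 min 27 s.
Timecode: 09:08:27:13.

09:08:27:13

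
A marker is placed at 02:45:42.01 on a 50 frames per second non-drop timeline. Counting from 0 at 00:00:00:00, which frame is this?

Total seconds to the label: (2 × 3600 + 45 × 60 + 42) = 9942.
Frame index = 9942 × 50 + 1 = 497101.

frame 497101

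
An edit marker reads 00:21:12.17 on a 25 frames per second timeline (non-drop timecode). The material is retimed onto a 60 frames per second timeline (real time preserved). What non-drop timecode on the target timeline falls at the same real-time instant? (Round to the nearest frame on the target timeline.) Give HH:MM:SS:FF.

00:21:12:41

Source frame index: (0×3600 + 21×60 + 12) × 25 + 17 = 31817.
Real time: 31817 / (25) = 31817/25 s.
Target frame: (31817/25) × (60) = 381804/5 ≈ 76360.800 → 76361.
At 60 labels/s: frame 76361 → 00:21:12:41.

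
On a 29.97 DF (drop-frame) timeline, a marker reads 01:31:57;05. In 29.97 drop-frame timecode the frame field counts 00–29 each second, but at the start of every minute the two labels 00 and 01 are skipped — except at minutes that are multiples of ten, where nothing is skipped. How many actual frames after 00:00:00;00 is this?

165351

As if non-drop at 30 labels/s: (1 × 3600 + 31 × 60 + 57) × 30 + 5 = 165515.
Minute boundaries passed: 91; those not divisible by 10: 91 − 9 = 82; dropped labels = 2 × 82 = 164.
Actual frame index = 165515 − 164 = 165351.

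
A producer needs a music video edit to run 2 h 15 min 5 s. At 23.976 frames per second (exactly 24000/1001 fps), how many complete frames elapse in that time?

194325 frames

2 h 15 min 5 s = 8105 s.
Frames = 8105 × 24000/1001 = 194520000/1001 ≈ 194325.6743.
Complete frames: 194325.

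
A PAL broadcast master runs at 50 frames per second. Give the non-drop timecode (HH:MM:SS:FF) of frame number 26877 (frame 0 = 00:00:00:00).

26877 ÷ 50 = 537 full seconds, remainder 27 frames.
537 s = 0 h 8 min 57 s.
Timecode: 00:08:57:27.

00:08:57:27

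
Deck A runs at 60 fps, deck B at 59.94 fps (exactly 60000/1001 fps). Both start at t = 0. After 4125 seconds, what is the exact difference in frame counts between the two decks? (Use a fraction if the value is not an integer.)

A emits 60 × 4125 = 247500 frames; B emits 60000/1001 × 4125 = 22500000/91.
Difference = 22500/91 frames (≈ 247.2527); B is behind A.

22500/91 frames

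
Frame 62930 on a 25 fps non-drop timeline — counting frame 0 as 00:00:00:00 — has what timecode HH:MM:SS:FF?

00:41:57:05

62930 ÷ 25 = 2517 full seconds, remainder 5 frames.
2517 s = 0 h 41 min 57 s.
Timecode: 00:41:57:05.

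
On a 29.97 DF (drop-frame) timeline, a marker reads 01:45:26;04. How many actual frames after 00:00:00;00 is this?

As if non-drop at 30 labels/s: (1 × 3600 + 45 × 60 + 26) × 30 + 4 = 189784.
Minute boundaries passed: 105; those not divisible by 10: 105 − 10 = 95; dropped labels = 2 × 95 = 190.
Actual frame index = 189784 − 190 = 189594.

189594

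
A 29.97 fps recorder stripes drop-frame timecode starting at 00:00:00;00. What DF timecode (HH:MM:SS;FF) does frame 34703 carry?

Each 10-minute DF block holds 10 × 60 × 30 − 9 × 2 = 17982 frames. 34703 ÷ 17982 → 1 full block, remainder 16721.
Within the partial block the first minute is 1800 frames and each further minute 1798, so 9 further minute boundaries passed. Total skipped labels = 18 × 1 + 2 × 9 = 36.
Non-drop label index = 34703 + 36 = 34739; at 30 labels/s that is 00:19:17:29, i.e. DF 00:19:17;29.

00:19:17;29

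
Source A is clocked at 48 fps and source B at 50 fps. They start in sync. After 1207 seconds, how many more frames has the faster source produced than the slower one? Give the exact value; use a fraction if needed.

A emits 48 × 1207 = 57936 frames; B emits 50 × 1207 = 60350.
Difference = 2414 frames; B is ahead of A.

2414 frames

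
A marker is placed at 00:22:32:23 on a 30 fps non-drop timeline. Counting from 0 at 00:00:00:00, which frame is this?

frame 40583

Total seconds to the label: (0 × 3600 + 22 × 60 + 32) = 1352.
Frame index = 1352 × 30 + 23 = 40583.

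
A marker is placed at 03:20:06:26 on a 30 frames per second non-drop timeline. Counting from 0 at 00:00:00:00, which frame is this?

360206

Total seconds to the label: (3 × 3600 + 20 × 60 + 6) = 12006.
Frame index = 12006 × 30 + 26 = 360206.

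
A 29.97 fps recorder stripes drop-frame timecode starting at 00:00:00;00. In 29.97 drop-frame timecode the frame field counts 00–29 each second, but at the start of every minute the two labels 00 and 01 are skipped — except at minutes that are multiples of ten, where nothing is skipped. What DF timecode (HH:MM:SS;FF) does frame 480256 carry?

Each 10-minute DF block holds 10 × 60 × 30 − 9 × 2 = 17982 frames. 480256 ÷ 17982 → 26 full blocks, remainder 12724.
Within the partial block the first minute is 1800 frames and each further minute 1798, so 7 further minute boundaries passed. Total skipped labels = 18 × 26 + 2 × 7 = 482.
Non-drop label index = 480256 + 482 = 480738; at 30 labels/s that is 04:27:04:18, i.e. DF 04:27:04;18.

04:27:04;18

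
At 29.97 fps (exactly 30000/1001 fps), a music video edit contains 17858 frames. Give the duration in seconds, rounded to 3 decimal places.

595.862 seconds

Running time = 17858 × 1001/30000 = 8937929/15000 s ≈ 595.862 s.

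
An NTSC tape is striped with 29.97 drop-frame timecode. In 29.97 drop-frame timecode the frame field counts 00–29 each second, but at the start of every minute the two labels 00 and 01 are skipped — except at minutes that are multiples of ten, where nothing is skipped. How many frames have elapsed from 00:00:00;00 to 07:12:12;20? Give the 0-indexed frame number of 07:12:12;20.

777202

As if non-drop at 30 labels/s: (7 × 3600 + 12 × 60 + 12) × 30 + 20 = 777980.
Minute boundaries passed: 432; those not divisible by 10: 432 − 43 = 389; dropped labels = 2 × 389 = 778.
Actual frame index = 777980 − 778 = 777202.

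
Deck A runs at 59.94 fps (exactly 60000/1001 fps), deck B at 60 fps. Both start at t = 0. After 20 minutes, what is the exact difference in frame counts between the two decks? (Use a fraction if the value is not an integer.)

72000/1001 frames

20 min = 1200 s.
A emits 60000/1001 × 1200 = 72000000/1001 frames; B emits 60 × 1200 = 72000.
Difference = 72000/1001 frames (≈ 71.9281); B is ahead of A.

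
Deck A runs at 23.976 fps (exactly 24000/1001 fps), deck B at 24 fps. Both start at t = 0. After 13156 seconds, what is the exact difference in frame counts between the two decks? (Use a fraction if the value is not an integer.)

A emits 24000/1001 × 13156 = 2208000/7 frames; B emits 24 × 13156 = 315744.
Difference = 2208/7 frames (≈ 315.4286); B is ahead of A.

2208/7 frames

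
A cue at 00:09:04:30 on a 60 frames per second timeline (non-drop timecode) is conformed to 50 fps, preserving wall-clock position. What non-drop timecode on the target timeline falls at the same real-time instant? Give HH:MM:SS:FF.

Source frame index: (0×3600 + 9×60 + 4) × 60 + 30 = 32670.
Real time: 32670 / (60) = 1089/2 s.
Target frame: (1089/2) × (50) = 27225.
At 50 labels/s: frame 27225 → 00:09:04:25.

00:09:04:25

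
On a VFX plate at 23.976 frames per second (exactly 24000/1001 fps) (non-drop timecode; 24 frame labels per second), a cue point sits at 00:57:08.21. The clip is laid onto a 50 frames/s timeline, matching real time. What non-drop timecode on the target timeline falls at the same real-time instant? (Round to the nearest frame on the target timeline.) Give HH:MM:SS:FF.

Source frame index: (0×3600 + 57×60 + 8) × 24 + 21 = 82293.
Real time: 82293 / (24000/1001) = 27458431/8000 s.
Target frame: (27458431/8000) × (50) = 27458431/160 ≈ 171615.194 → 171615.
At 50 labels/s: frame 171615 → 00:57:12:15.

00:57:12:15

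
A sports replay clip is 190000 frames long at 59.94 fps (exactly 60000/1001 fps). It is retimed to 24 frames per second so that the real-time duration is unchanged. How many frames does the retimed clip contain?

Target frames = source frames × (target rate / source rate) = 190000 × (24)/(60000/1001) = 190000 × 1001/2500 = 76076.

76076 frames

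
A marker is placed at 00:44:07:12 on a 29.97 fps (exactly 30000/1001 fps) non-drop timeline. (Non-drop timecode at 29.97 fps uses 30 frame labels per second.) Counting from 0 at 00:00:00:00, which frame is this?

79422

Total seconds to the label: (0 × 3600 + 44 × 60 + 7) = 2647.
Frame index = 2647 × 30 + 12 = 79422.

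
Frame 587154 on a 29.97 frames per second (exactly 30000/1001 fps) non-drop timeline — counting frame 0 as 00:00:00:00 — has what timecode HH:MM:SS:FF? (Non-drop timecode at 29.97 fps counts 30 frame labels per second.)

587154 ÷ 30 = 19571 full seconds, remainder 24 frames.
19571 s = 5 h 26 min 11 s.
Timecode: 05:26:11:24.

05:26:11:24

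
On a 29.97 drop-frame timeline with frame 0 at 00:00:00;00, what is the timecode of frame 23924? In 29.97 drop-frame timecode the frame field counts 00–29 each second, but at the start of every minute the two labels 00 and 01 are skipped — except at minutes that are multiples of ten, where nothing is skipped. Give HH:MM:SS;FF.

Each 10-minute DF block holds 10 × 60 × 30 − 9 × 2 = 17982 frames. 23924 ÷ 17982 → 1 full block, remainder 5942.
Within the partial block the first minute is 1800 frames and each further minute 1798, so 3 further minute boundaries passed. Total skipped labels = 18 × 1 + 2 × 3 = 24.
Non-drop label index = 23924 + 24 = 23948; at 30 labels/s that is 00:13:18:08, i.e. DF 00:13:18;08.

00:13:18;08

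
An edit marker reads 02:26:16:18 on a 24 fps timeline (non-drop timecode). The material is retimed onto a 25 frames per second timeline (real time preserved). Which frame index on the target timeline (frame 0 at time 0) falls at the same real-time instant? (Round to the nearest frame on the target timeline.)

Source frame index: (2×3600 + 26×60 + 16) × 24 + 18 = 210642.
Real time: 210642 / (24) = 35107/4 s.
Target frame: (35107/4) × (25) = 877675/4 ≈ 219418.750 → 219419.

frame 219419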